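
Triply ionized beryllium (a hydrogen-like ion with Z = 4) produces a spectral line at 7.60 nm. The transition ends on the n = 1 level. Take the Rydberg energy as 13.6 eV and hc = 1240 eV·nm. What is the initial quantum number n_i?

n_i = 2

The photon energy is ΔE = hc/λ = 1240 / 7.60 = 163.2 eV.
With Z = 4, ΔE = 217.6 × (1/n_f² − 1/n_i²), so 1/n_f² − 1/n_i² = 0.7498.
With n_f = 1: 1/n_i² = 1/1 − 0.7498 = 0.2502, so n_i ≈ 2.00.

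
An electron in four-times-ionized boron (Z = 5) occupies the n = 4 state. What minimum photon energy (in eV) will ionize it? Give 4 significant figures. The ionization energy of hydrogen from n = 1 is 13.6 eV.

E_n = −13.6 Z²/n² = −340.0/n² eV for Z = 5.
E_4 = −340.0/16 = −21.25 eV, so ionization (to E = 0) requires 21.25 eV.

21.25 eV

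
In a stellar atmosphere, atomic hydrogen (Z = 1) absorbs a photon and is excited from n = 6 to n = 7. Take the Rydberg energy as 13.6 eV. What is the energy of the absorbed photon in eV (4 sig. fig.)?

E_7 = −13.60/49 = −0.2776 eV and E_6 = −13.60/36 = −0.3778 eV.
The photon energy is |E_7 − E_6| = 0.1002 eV.

0.1002 eV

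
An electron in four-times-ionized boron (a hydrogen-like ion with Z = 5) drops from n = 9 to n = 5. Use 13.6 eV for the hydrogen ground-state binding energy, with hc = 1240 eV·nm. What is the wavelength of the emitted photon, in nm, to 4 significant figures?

131.9 nm

For Z = 5 the level energies scale as Z², so the effective Rydberg energy is 13.6 × 25 = 340.0 eV.
ΔE = 340.0 × (1/5² − 1/9²) = 340.0 × 0.02765 = 9.402 eV.
λ = hc/ΔE = 1240 / 9.402 = 131.9 nm.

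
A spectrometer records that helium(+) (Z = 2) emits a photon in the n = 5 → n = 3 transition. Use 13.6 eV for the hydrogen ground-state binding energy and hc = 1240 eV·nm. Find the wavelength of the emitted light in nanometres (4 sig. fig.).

320.5 nm

For Z = 2 the level energies scale as Z², so the effective Rydberg energy is 13.6 × 4 = 54.40 eV.
ΔE = 54.40 × (1/3² − 1/5²) = 54.40 × 0.07111 = 3.868 eV.
λ = hc/ΔE = 1240 / 3.868 = 320.5 nm.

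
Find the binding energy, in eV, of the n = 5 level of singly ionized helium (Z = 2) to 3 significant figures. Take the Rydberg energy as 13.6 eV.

2.18 eV

E_n = −13.6 Z²/n² = −54.40/n² eV for Z = 2.
E_5 = −54.40/25 = −2.18 eV, so ionization (to E = 0) requires 2.18 eV.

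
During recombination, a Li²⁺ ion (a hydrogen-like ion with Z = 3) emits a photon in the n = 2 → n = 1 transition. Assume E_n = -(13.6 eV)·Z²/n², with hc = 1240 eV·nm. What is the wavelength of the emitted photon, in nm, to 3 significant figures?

13.5 nm

For Z = 3 the level energies scale as Z², so the effective Rydberg energy is 13.6 × 9 = 122.4 eV.
ΔE = 122.4 × (1/1² − 1/2²) = 122.4 × 0.7500 = 91.80 eV.
λ = hc/ΔE = 1240 / 91.80 = 13.5 nm.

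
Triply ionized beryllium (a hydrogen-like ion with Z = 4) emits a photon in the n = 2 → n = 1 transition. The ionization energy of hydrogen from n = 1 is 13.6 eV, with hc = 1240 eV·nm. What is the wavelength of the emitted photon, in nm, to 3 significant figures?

For Z = 4 the level energies scale as Z², so the effective Rydberg energy is 13.6 × 16 = 217.6 eV.
ΔE = 217.6 × (1/1² − 1/2²) = 217.6 × 0.7500 = 163.2 eV.
λ = hc/ΔE = 1240 / 163.2 = 7.60 nm.

7.60 nm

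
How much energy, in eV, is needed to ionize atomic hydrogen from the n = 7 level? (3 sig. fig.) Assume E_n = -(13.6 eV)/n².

E_7 = −13.60/49 = −0.278 eV, so ionization (to E = 0) requires 0.278 eV.

0.278 eV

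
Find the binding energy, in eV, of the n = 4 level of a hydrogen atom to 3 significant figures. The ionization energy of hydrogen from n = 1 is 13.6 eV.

0.850 eV

E_4 = −13.60/16 = −0.850 eV, so ionization (to E = 0) requires 0.850 eV.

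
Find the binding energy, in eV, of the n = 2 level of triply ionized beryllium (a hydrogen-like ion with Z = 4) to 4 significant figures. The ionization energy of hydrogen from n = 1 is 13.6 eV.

E_n = −13.6 Z²/n² = −217.6/n² eV for Z = 4.
E_2 = −217.6/4 = −54.40 eV, so ionization (to E = 0) requires 54.40 eV.

54.40 eV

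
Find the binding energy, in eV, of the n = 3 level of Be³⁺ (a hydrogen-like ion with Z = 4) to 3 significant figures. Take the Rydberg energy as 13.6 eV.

E_n = −13.6 Z²/n² = −217.6/n² eV for Z = 4.
E_3 = −217.6/9 = −24.2 eV, so ionization (to E = 0) requires 24.2 eV.

24.2 eV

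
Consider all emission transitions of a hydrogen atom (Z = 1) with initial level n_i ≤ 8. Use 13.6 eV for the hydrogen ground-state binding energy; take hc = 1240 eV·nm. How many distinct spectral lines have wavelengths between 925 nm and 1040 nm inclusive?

Enumerate all n_i → n_f pairs with 1 ≤ n_f < n_i ≤ 8 and compute λ = 1240 / [13.6·1·(1/n_f² − 1/n_i²)].
Lines falling in [925, 1040] nm: 8→3 (954.9 nm), 7→3 (1005 nm).

2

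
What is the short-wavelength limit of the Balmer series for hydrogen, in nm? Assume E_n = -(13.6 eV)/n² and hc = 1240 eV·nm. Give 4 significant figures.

364.7 nm

The Balmer series has lower level n_f = 2; the series limit corresponds to n_i → ∞.
ΔE_max = 13.6 × 1 / 2² = 3.400 eV.
λ_min = 1240 / 3.400 = 364.7 nm.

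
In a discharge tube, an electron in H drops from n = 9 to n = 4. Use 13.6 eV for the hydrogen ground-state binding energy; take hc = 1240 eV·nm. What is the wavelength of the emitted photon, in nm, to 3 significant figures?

ΔE = 13.60 × (1/4² − 1/9²) = 13.60 × 0.05015 = 0.6821 eV.
λ = hc/ΔE = 1240 / 0.6821 = 1820 nm.
This line belongs to the Brackett series.

1820 nm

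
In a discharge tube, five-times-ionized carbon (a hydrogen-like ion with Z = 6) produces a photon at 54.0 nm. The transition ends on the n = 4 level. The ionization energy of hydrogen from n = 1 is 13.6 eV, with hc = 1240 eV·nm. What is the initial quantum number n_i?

The photon energy is ΔE = hc/λ = 1240 / 54.0 = 22.96 eV.
With Z = 6, ΔE = 489.6 × (1/n_f² − 1/n_i²), so 1/n_f² − 1/n_i² = 0.04690.
With n_f = 4: 1/n_i² = 1/16 − 0.04690 = 0.01560, so n_i ≈ 8.01.

n_i = 8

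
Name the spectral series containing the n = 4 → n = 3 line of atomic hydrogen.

Paschen

The series is set by the lower level: n_f = 3 is the Paschen series.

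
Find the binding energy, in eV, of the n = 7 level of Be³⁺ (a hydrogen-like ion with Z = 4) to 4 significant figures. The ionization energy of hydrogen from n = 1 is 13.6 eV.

4.441 eV

E_n = −13.6 Z²/n² = −217.6/n² eV for Z = 4.
E_7 = −217.6/49 = −4.441 eV, so ionization (to E = 0) requires 4.441 eV.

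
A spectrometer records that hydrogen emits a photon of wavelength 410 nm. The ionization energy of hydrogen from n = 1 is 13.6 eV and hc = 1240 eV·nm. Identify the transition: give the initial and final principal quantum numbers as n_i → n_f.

The photon energy is ΔE = hc/λ = 1240 / 410 = 3.024 eV.
With Z = 1, ΔE = 13.60 × (1/n_f² − 1/n_i²), so 1/n_f² − 1/n_i² = 0.2224.
Trying n_f = 2 gives 1/n_i² = 0.02762, i.e. n_i ≈ 6; this pair matches.

n_i = 6, n_f = 2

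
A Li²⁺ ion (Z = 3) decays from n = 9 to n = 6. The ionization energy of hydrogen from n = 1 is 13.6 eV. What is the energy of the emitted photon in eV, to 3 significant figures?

The Bohr energies scale as Z², so for Z = 3: E_n = −122.4/n² eV.
E_9 = −122.4/81 = −1.511 eV and E_6 = −122.4/36 = −3.400 eV.
The photon energy is |E_9 − E_6| = 1.89 eV.

1.89 eV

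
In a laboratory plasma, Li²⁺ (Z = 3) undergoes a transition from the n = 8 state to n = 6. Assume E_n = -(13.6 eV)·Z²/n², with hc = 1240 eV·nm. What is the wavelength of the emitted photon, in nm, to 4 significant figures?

For Z = 3 the level energies scale as Z², so the effective Rydberg energy is 13.6 × 9 = 122.4 eV.
ΔE = 122.4 × (1/6² − 1/8²) = 122.4 × 0.01215 = 1.488 eV.
λ = hc/ΔE = 1240 / 1.488 = 833.6 nm.

833.6 nm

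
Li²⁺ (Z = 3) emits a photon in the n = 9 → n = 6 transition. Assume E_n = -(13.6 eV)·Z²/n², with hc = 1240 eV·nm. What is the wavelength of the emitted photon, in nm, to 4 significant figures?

For Z = 3 the level energies scale as Z², so the effective Rydberg energy is 13.6 × 9 = 122.4 eV.
ΔE = 122.4 × (1/6² − 1/9²) = 122.4 × 0.01543 = 1.889 eV.
λ = hc/ΔE = 1240 / 1.889 = 656.5 nm.

656.5 nm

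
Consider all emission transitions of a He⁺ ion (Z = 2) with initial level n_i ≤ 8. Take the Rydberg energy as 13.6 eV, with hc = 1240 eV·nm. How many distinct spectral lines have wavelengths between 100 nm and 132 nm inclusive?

Enumerate all n_i → n_f pairs with 1 ≤ n_f < n_i ≤ 8 and compute λ = 1240 / [13.6·4·(1/n_f² − 1/n_i²)].
Lines falling in [100, 132] nm: 6→2 (102.6 nm), 5→2 (108.5 nm), 4→2 (121.6 nm).

3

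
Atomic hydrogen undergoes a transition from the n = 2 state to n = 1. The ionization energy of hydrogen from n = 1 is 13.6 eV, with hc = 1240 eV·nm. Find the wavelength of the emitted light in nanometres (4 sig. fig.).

ΔE = 13.60 × (1/1² − 1/2²) = 13.60 × 0.7500 = 10.20 eV.
λ = hc/ΔE = 1240 / 10.20 = 121.6 nm.

121.6 nm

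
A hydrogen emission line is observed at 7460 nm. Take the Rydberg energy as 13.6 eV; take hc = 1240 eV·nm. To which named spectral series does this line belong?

ΔE = 1240/7460 = 0.1662 eV.
This matches 13.6 × (1/5² − 1/6²), so n_f = 5: the Pfund series.

Pfund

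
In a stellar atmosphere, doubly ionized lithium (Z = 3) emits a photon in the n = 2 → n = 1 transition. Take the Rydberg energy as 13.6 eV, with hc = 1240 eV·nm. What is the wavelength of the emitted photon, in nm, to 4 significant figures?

13.51 nm

For Z = 3 the level energies scale as Z², so the effective Rydberg energy is 13.6 × 9 = 122.4 eV.
ΔE = 122.4 × (1/1² − 1/2²) = 122.4 × 0.7500 = 91.80 eV.
λ = hc/ΔE = 1240 / 91.80 = 13.51 nm.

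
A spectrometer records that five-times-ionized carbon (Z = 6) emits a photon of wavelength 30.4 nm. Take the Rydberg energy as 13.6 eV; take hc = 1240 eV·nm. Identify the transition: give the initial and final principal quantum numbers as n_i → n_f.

The photon energy is ΔE = hc/λ = 1240 / 30.4 = 40.79 eV.
With Z = 6, ΔE = 489.6 × (1/n_f² − 1/n_i²), so 1/n_f² − 1/n_i² = 0.08331.
Trying n_f = 3 gives 1/n_i² = 0.02780, i.e. n_i ≈ 6; this pair matches.

n_i = 6, n_f = 3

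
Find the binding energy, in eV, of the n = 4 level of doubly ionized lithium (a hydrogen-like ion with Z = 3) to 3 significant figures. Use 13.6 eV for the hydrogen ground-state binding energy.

7.65 eV

E_n = −13.6 Z²/n² = −122.4/n² eV for Z = 3.
E_4 = −122.4/16 = −7.65 eV, so ionization (to E = 0) requires 7.65 eV.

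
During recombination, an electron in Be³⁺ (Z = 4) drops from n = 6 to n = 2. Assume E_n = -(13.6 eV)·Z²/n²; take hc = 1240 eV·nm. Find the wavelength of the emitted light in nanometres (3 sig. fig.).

25.6 nm

For Z = 4 the level energies scale as Z², so the effective Rydberg energy is 13.6 × 16 = 217.6 eV.
ΔE = 217.6 × (1/2² − 1/6²) = 217.6 × 0.2222 = 48.36 eV.
λ = hc/ΔE = 1240 / 48.36 = 25.6 nm.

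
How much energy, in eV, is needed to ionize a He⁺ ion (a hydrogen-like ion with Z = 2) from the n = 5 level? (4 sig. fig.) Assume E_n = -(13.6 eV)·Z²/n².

E_n = −13.6 Z²/n² = −54.40/n² eV for Z = 2.
E_5 = −54.40/25 = −2.176 eV, so ionization (to E = 0) requires 2.176 eV.

2.176 eV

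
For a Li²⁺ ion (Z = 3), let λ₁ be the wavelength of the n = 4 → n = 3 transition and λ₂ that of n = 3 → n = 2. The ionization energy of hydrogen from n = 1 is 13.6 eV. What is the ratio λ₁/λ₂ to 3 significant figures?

2.86

λ ∝ 1/ΔE ∝ 1/(1/n_f² − 1/n_i²), and the Z² and hc factors cancel in the ratio.
λ₁/λ₂ = (1/2² − 1/3²)/(1/3² − 1/4²) = 0.1389/0.04861 = 2.86.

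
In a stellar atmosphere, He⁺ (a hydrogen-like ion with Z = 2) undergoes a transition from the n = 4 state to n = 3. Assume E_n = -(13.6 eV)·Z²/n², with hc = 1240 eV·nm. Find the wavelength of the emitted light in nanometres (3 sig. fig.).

469 nm

For Z = 2 the level energies scale as Z², so the effective Rydberg energy is 13.6 × 4 = 54.40 eV.
ΔE = 54.40 × (1/3² − 1/4²) = 54.40 × 0.04861 = 2.644 eV.
λ = hc/ΔE = 1240 / 2.644 = 469 nm.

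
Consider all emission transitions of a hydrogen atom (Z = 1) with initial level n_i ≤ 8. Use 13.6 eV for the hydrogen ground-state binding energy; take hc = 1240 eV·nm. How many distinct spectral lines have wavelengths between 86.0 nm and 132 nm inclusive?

Enumerate all n_i → n_f pairs with 1 ≤ n_f < n_i ≤ 8 and compute λ = 1240 / [13.6·1·(1/n_f² − 1/n_i²)].
Lines falling in [86.0, 132] nm: 8→1 (92.62 nm), 7→1 (93.08 nm), 6→1 (93.78 nm), 5→1 (94.98 nm), 4→1 (97.25 nm), 3→1 (102.6 nm), 2→1 (121.6 nm).

7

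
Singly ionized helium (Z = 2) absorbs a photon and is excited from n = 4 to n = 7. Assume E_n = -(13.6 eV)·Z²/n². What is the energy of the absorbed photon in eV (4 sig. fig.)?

The Bohr energies scale as Z², so for Z = 2: E_n = −54.40/n² eV.
E_7 = −54.40/49 = −1.110 eV and E_4 = −54.40/16 = −3.400 eV.
The photon energy is |E_7 − E_4| = 2.290 eV.

2.290 eV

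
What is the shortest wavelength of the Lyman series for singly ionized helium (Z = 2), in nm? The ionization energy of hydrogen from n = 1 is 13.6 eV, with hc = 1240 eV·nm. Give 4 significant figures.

22.79 nm

The Lyman series has lower level n_f = 1; the series limit corresponds to n_i → ∞.
ΔE_max = 13.6 × 4 / 1² = 54.40 eV.
λ_min = 1240 / 54.40 = 22.79 nm.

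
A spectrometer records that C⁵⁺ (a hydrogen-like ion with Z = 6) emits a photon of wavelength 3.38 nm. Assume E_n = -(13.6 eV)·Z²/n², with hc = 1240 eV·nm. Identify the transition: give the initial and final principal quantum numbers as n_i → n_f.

The photon energy is ΔE = hc/λ = 1240 / 3.38 = 366.9 eV.
With Z = 6, ΔE = 489.6 × (1/n_f² − 1/n_i²), so 1/n_f² − 1/n_i² = 0.7493.
Trying n_f = 1 gives 1/n_i² = 0.2507, i.e. n_i ≈ 2; this pair matches.

n_i = 2, n_f = 1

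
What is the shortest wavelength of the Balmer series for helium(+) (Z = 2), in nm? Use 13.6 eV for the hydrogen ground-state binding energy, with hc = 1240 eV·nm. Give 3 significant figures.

91.2 nm

The Balmer series has lower level n_f = 2; the series limit corresponds to n_i → ∞.
ΔE_max = 13.6 × 4 / 2² = 13.60 eV.
λ_min = 1240 / 13.60 = 91.2 nm.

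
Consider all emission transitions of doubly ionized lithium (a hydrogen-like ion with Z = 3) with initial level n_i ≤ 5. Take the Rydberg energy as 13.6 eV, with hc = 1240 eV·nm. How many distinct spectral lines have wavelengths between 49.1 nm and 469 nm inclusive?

5

Enumerate all n_i → n_f pairs with 1 ≤ n_f < n_i ≤ 5 and compute λ = 1240 / [13.6·9·(1/n_f² − 1/n_i²)].
Lines falling in [49.1, 469] nm: 4→2 (54.03 nm), 3→2 (72.94 nm), 5→3 (142.5 nm), 4→3 (208.4 nm), 5→4 (450.3 nm).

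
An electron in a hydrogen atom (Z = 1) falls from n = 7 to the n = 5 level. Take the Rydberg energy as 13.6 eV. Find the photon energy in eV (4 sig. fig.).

0.2664 eV

E_7 = −13.60/49 = −0.2776 eV and E_5 = −13.60/25 = −0.5440 eV.
The photon energy is |E_7 − E_5| = 0.2664 eV.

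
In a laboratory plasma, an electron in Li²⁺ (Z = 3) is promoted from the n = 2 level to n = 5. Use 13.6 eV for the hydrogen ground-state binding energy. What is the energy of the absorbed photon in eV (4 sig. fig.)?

25.70 eV

The Bohr energies scale as Z², so for Z = 3: E_n = −122.4/n² eV.
E_5 = −122.4/25 = −4.896 eV and E_2 = −122.4/4 = −30.60 eV.
The photon energy is |E_5 − E_2| = 25.70 eV.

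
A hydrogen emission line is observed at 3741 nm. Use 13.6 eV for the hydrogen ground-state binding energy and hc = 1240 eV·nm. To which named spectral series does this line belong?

Pfund

ΔE = 1240/3741 = 0.3315 eV.
This matches 13.6 × (1/5² − 1/8²), so n_f = 5: the Pfund series.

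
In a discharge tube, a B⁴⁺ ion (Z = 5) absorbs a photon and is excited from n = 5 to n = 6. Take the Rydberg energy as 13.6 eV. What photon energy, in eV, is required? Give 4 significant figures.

The Bohr energies scale as Z², so for Z = 5: E_n = −340.0/n² eV.
E_6 = −340.0/36 = −9.444 eV and E_5 = −340.0/25 = −13.60 eV.
The photon energy is |E_6 − E_5| = 4.156 eV.

4.156 eV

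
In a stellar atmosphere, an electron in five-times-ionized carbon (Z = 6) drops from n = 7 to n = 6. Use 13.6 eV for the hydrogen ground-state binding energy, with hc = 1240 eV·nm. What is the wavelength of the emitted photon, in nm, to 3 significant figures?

For Z = 6 the level energies scale as Z², so the effective Rydberg energy is 13.6 × 36 = 489.6 eV.
ΔE = 489.6 × (1/6² − 1/7²) = 489.6 × 0.007370 = 3.608 eV.
λ = hc/ΔE = 1240 / 3.608 = 344 nm.

344 nm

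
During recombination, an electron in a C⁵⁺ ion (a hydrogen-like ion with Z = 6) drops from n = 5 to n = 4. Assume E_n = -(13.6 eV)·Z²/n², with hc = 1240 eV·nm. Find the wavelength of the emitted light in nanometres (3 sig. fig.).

For Z = 6 the level energies scale as Z², so the effective Rydberg energy is 13.6 × 36 = 489.6 eV.
ΔE = 489.6 × (1/4² − 1/5²) = 489.6 × 0.02250 = 11.02 eV.
λ = hc/ΔE = 1240 / 11.02 = 113 nm.

113 nm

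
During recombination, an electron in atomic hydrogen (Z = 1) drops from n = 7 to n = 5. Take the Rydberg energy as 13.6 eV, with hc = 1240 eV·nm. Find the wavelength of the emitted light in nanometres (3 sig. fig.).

ΔE = 13.60 × (1/5² − 1/7²) = 13.60 × 0.01959 = 0.2664 eV.
λ = hc/ΔE = 1240 / 0.2664 = 4650 nm.

4650 nm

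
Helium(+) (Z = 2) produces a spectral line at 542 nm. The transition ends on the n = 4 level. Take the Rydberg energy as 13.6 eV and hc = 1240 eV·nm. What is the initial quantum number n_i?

The photon energy is ΔE = hc/λ = 1240 / 542 = 2.288 eV.
With Z = 2, ΔE = 54.40 × (1/n_f² − 1/n_i²), so 1/n_f² − 1/n_i² = 0.04206.
With n_f = 4: 1/n_i² = 1/16 − 0.04206 = 0.02044, so n_i ≈ 6.99.

n_i = 7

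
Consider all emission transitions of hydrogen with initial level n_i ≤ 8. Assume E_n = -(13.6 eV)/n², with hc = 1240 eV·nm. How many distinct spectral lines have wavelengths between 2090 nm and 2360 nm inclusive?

1

Enumerate all n_i → n_f pairs with 1 ≤ n_f < n_i ≤ 8 and compute λ = 1240 / [13.6·1·(1/n_f² − 1/n_i²)].
Lines falling in [2090, 2360] nm: 7→4 (2166 nm).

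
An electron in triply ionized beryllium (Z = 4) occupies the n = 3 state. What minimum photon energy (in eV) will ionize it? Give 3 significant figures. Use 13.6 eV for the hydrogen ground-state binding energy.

24.2 eV

E_n = −13.6 Z²/n² = −217.6/n² eV for Z = 4.
E_3 = −217.6/9 = −24.2 eV, so ionization (to E = 0) requires 24.2 eV.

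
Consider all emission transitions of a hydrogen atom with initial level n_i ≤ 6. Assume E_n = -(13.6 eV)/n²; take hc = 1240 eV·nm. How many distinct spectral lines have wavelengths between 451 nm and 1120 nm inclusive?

Enumerate all n_i → n_f pairs with 1 ≤ n_f < n_i ≤ 6 and compute λ = 1240 / [13.6·1·(1/n_f² − 1/n_i²)].
Lines falling in [451, 1120] nm: 4→2 (486.3 nm), 3→2 (656.5 nm), 6→3 (1094 nm).

3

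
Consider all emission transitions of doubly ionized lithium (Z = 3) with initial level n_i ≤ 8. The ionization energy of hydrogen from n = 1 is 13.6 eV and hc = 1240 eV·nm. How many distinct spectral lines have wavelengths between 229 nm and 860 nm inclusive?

Enumerate all n_i → n_f pairs with 1 ≤ n_f < n_i ≤ 8 and compute λ = 1240 / [13.6·9·(1/n_f² − 1/n_i²)].
Lines falling in [229, 860] nm: 7→4 (240.7 nm), 6→4 (291.8 nm), 8→5 (415.6 nm), 5→4 (450.3 nm), 7→5 (517.1 nm), 6→5 (828.9 nm), 8→6 (833.6 nm).

7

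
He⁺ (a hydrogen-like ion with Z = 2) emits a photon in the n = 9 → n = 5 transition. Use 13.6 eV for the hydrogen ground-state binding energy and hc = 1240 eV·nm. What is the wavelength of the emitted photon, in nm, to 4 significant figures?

824.3 nm

For Z = 2 the level energies scale as Z², so the effective Rydberg energy is 13.6 × 4 = 54.40 eV.
ΔE = 54.40 × (1/5² − 1/9²) = 54.40 × 0.02765 = 1.504 eV.
λ = hc/ΔE = 1240 / 1.504 = 824.3 nm.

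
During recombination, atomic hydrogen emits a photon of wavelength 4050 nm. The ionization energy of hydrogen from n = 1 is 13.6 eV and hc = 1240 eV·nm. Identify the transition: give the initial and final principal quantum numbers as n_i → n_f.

n_i = 5, n_f = 4

The photon energy is ΔE = hc/λ = 1240 / 4050 = 0.3062 eV.
With Z = 1, ΔE = 13.60 × (1/n_f² − 1/n_i²), so 1/n_f² − 1/n_i² = 0.02251.
Trying n_f = 4 gives 1/n_i² = 0.03999, i.e. n_i ≈ 5; this pair matches.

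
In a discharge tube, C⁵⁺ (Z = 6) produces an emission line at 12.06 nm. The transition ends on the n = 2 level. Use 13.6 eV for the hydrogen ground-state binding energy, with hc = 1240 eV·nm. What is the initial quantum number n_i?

The photon energy is ΔE = hc/λ = 1240 / 12.06 = 102.8 eV.
With Z = 6, ΔE = 489.6 × (1/n_f² − 1/n_i²), so 1/n_f² − 1/n_i² = 0.2100.
With n_f = 2: 1/n_i² = 1/4 − 0.2100 = 0.03999, so n_i ≈ 5.00.

n_i = 5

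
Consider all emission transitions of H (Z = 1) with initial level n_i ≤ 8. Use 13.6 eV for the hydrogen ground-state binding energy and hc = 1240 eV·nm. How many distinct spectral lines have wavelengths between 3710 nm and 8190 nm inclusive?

Enumerate all n_i → n_f pairs with 1 ≤ n_f < n_i ≤ 8 and compute λ = 1240 / [13.6·1·(1/n_f² − 1/n_i²)].
Lines falling in [3710, 8190] nm: 8→5 (3741 nm), 5→4 (4052 nm), 7→5 (4654 nm), 6→5 (7460 nm), 8→6 (7503 nm).

5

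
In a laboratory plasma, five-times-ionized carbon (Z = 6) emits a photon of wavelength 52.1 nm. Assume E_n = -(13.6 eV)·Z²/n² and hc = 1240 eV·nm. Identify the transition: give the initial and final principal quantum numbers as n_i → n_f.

n_i = 4, n_f = 3

The photon energy is ΔE = hc/λ = 1240 / 52.1 = 23.80 eV.
With Z = 6, ΔE = 489.6 × (1/n_f² − 1/n_i²), so 1/n_f² − 1/n_i² = 0.04861.
Trying n_f = 3 gives 1/n_i² = 0.06250, i.e. n_i ≈ 4; this pair matches.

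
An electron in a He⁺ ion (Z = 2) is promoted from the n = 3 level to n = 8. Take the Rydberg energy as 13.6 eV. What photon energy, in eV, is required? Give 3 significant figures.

5.19 eV

The Bohr energies scale as Z², so for Z = 2: E_n = −54.40/n² eV.
E_8 = −54.40/64 = −0.8500 eV and E_3 = −54.40/9 = −6.044 eV.
The photon energy is |E_8 − E_3| = 5.19 eV.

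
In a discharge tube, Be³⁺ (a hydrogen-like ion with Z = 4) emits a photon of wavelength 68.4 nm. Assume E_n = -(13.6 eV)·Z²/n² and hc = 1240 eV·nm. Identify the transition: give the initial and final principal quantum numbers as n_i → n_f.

The photon energy is ΔE = hc/λ = 1240 / 68.4 = 18.13 eV.
With Z = 4, ΔE = 217.6 × (1/n_f² − 1/n_i²), so 1/n_f² − 1/n_i² = 0.08331.
Trying n_f = 3 gives 1/n_i² = 0.02780, i.e. n_i ≈ 6; this pair matches.

n_i = 6, n_f = 3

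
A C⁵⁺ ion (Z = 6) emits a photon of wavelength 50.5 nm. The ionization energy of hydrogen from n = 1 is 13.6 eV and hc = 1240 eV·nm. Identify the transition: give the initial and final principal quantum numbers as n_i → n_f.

The photon energy is ΔE = hc/λ = 1240 / 50.5 = 24.55 eV.
With Z = 6, ΔE = 489.6 × (1/n_f² − 1/n_i²), so 1/n_f² − 1/n_i² = 0.05015.
Trying n_f = 4 gives 1/n_i² = 0.01235, i.e. n_i ≈ 9; this pair matches.

n_i = 9, n_f = 4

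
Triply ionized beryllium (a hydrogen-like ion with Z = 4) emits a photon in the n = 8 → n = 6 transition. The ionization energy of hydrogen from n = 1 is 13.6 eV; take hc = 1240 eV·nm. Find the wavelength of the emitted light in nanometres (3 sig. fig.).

469 nm

For Z = 4 the level energies scale as Z², so the effective Rydberg energy is 13.6 × 16 = 217.6 eV.
ΔE = 217.6 × (1/6² − 1/8²) = 217.6 × 0.01215 = 2.644 eV.
λ = hc/ΔE = 1240 / 2.644 = 469 nm.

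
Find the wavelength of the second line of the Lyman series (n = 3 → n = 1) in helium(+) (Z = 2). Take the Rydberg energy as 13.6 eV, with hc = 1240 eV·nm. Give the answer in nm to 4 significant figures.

25.64 nm

The Lyman series terminates on n_f = 1; the second line has n_i = 1+2 = 3.
ΔE = 54.40 × (1/1² − 1/3²) = 48.36 eV.
λ = 1240 / 48.36 = 25.64 nm.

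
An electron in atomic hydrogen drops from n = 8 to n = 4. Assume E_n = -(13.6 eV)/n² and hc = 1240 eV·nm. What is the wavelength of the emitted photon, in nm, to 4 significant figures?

1945 nm

ΔE = 13.60 × (1/4² − 1/8²) = 13.60 × 0.04688 = 0.6375 eV.
λ = hc/ΔE = 1240 / 0.6375 = 1945 nm.
This line belongs to the Brackett series.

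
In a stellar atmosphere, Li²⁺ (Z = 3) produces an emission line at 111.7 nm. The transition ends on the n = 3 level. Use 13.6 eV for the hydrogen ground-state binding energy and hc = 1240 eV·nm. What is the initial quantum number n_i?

n_i = 7

The photon energy is ΔE = hc/λ = 1240 / 111.7 = 11.10 eV.
With Z = 3, ΔE = 122.4 × (1/n_f² − 1/n_i²), so 1/n_f² − 1/n_i² = 0.09070.
With n_f = 3: 1/n_i² = 1/9 − 0.09070 = 0.02042, so n_i ≈ 7.00.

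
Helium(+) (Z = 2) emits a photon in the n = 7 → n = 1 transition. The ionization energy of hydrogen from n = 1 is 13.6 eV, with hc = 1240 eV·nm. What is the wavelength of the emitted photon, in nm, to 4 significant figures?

23.27 nm

For Z = 2 the level energies scale as Z², so the effective Rydberg energy is 13.6 × 4 = 54.40 eV.
ΔE = 54.40 × (1/1² − 1/7²) = 54.40 × 0.9796 = 53.29 eV.
λ = hc/ΔE = 1240 / 53.29 = 23.27 nm.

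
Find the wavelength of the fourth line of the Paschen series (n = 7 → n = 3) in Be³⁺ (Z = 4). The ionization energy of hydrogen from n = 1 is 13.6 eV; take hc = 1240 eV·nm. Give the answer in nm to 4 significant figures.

62.83 nm

The Paschen series terminates on n_f = 3; the fourth line has n_i = 3+4 = 7.
ΔE = 217.6 × (1/3² − 1/7²) = 19.74 eV.
λ = 1240 / 19.74 = 62.83 nm.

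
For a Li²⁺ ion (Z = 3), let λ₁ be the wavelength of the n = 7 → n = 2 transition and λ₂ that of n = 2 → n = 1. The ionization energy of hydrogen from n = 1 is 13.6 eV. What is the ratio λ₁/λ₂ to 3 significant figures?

λ ∝ 1/ΔE ∝ 1/(1/n_f² − 1/n_i²), and the Z² and hc factors cancel in the ratio.
λ₁/λ₂ = (1/1² − 1/2²)/(1/2² − 1/7²) = 0.7500/0.2296 = 3.27.

3.27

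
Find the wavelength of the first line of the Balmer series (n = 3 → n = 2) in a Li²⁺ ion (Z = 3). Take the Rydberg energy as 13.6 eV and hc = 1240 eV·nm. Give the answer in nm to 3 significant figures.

The Balmer series terminates on n_f = 2; the first line has n_i = 2+1 = 3.
ΔE = 122.4 × (1/2² − 1/3²) = 17.00 eV.
λ = 1240 / 17.00 = 72.9 nm.

72.9 nm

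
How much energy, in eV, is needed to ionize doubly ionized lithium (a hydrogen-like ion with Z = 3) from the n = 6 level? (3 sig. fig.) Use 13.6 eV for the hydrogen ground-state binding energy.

E_n = −13.6 Z²/n² = −122.4/n² eV for Z = 3.
E_6 = −122.4/36 = −3.40 eV, so ionization (to E = 0) requires 3.40 eV.

3.40 eV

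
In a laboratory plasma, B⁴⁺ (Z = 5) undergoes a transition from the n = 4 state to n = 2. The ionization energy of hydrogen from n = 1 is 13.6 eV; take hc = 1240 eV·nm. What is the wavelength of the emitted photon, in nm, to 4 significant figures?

For Z = 5 the level energies scale as Z², so the effective Rydberg energy is 13.6 × 25 = 340.0 eV.
ΔE = 340.0 × (1/2² − 1/4²) = 340.0 × 0.1875 = 63.75 eV.
λ = hc/ΔE = 1240 / 63.75 = 19.45 nm.

19.45 nm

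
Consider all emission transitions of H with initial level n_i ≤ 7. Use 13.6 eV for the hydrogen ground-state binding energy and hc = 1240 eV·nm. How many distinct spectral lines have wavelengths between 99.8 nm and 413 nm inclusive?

Enumerate all n_i → n_f pairs with 1 ≤ n_f < n_i ≤ 7 and compute λ = 1240 / [13.6·1·(1/n_f² − 1/n_i²)].
Lines falling in [99.8, 413] nm: 3→1 (102.6 nm), 2→1 (121.6 nm), 7→2 (397.1 nm), 6→2 (410.3 nm).

4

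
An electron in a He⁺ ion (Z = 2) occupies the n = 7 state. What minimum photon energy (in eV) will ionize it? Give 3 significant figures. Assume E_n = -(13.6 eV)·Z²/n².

1.11 eV

E_n = −13.6 Z²/n² = −54.40/n² eV for Z = 2.
E_7 = −54.40/49 = −1.11 eV, so ionization (to E = 0) requires 1.11 eV.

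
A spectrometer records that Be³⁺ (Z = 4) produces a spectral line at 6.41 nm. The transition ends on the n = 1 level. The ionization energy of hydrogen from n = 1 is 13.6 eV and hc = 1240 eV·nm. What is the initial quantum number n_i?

The photon energy is ΔE = hc/λ = 1240 / 6.41 = 193.4 eV.
With Z = 4, ΔE = 217.6 × (1/n_f² − 1/n_i²), so 1/n_f² − 1/n_i² = 0.8890.
With n_f = 1: 1/n_i² = 1/1 − 0.8890 = 0.1110, so n_i ≈ 3.00.

n_i = 3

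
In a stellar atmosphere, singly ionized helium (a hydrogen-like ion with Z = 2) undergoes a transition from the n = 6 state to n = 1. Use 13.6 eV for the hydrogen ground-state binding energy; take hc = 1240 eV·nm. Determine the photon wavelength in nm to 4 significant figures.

23.45 nm

For Z = 2 the level energies scale as Z², so the effective Rydberg energy is 13.6 × 4 = 54.40 eV.
ΔE = 54.40 × (1/1² − 1/6²) = 54.40 × 0.9722 = 52.89 eV.
λ = hc/ΔE = 1240 / 52.89 = 23.45 nm.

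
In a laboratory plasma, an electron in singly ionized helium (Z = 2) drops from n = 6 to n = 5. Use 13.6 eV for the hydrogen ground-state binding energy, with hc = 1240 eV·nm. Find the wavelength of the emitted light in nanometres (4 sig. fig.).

1865 nm

For Z = 2 the level energies scale as Z², so the effective Rydberg energy is 13.6 × 4 = 54.40 eV.
ΔE = 54.40 × (1/5² − 1/6²) = 54.40 × 0.01222 = 0.6649 eV.
λ = hc/ΔE = 1240 / 0.6649 = 1865 nm.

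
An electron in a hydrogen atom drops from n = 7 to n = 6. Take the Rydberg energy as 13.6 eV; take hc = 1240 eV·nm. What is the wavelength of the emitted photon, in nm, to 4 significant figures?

12370 nm

ΔE = 13.60 × (1/6² − 1/7²) = 13.60 × 0.007370 = 0.1002 eV.
λ = hc/ΔE = 1240 / 0.1002 = 12370 nm.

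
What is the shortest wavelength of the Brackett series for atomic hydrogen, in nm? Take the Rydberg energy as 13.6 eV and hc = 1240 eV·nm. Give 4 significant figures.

1459 nm

The Brackett series has lower level n_f = 4; the series limit corresponds to n_i → ∞.
ΔE_max = 13.6 × 1 / 4² = 0.8500 eV.
λ_min = 1240 / 0.8500 = 1459 nm.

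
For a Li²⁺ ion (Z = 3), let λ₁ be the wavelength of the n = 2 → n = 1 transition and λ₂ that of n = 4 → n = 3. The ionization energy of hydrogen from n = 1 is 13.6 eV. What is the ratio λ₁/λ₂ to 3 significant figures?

0.0648

λ ∝ 1/ΔE ∝ 1/(1/n_f² − 1/n_i²), and the Z² and hc factors cancel in the ratio.
λ₁/λ₂ = (1/3² − 1/4²)/(1/1² − 1/2²) = 0.04861/0.7500 = 0.0648.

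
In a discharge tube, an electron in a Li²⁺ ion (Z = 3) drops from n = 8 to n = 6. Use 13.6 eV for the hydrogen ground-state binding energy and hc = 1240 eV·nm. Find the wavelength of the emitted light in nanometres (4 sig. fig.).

833.6 nm

For Z = 3 the level energies scale as Z², so the effective Rydberg energy is 13.6 × 9 = 122.4 eV.
ΔE = 122.4 × (1/6² − 1/8²) = 122.4 × 0.01215 = 1.488 eV.
λ = hc/ΔE = 1240 / 1.488 = 833.6 nm.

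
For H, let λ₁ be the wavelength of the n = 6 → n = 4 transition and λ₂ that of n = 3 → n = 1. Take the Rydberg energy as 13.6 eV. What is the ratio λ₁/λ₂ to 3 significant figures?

λ ∝ 1/ΔE ∝ 1/(1/n_f² − 1/n_i²), and the Z² and hc factors cancel in the ratio.
λ₁/λ₂ = (1/1² − 1/3²)/(1/4² − 1/6²) = 0.8889/0.03472 = 25.6.

25.6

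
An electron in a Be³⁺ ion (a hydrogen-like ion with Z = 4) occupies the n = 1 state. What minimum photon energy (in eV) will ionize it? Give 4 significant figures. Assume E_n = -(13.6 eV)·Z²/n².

E_n = −13.6 Z²/n² = −217.6/n² eV for Z = 4.
E_1 = −217.6/1 = −217.6 eV, so ionization (to E = 0) requires 217.6 eV.

217.6 eV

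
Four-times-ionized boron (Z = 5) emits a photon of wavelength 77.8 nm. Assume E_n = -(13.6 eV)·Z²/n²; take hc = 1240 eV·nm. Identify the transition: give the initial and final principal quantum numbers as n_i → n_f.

The photon energy is ΔE = hc/λ = 1240 / 77.8 = 15.94 eV.
With Z = 5, ΔE = 340.0 × (1/n_f² − 1/n_i²), so 1/n_f² − 1/n_i² = 0.04688.
Trying n_f = 4 gives 1/n_i² = 0.01562, i.e. n_i ≈ 8; this pair matches.

n_i = 8, n_f = 4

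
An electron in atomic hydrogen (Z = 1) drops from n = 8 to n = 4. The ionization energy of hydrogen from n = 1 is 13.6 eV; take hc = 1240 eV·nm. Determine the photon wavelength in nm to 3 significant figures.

1950 nm

ΔE = 13.60 × (1/4² − 1/8²) = 13.60 × 0.04688 = 0.6375 eV.
λ = hc/ΔE = 1240 / 0.6375 = 1950 nm.
This line belongs to the Brackett series.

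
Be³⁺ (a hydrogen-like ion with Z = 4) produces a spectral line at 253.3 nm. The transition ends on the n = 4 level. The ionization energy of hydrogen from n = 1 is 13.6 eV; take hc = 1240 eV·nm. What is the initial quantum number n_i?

The photon energy is ΔE = hc/λ = 1240 / 253.3 = 4.895 eV.
With Z = 4, ΔE = 217.6 × (1/n_f² − 1/n_i²), so 1/n_f² − 1/n_i² = 0.02250.
With n_f = 4: 1/n_i² = 1/16 − 0.02250 = 0.04000, so n_i ≈ 5.00.

n_i = 5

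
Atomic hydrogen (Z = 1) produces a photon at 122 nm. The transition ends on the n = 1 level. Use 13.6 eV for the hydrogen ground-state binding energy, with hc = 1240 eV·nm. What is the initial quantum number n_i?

The photon energy is ΔE = hc/λ = 1240 / 122 = 10.16 eV.
With Z = 1, ΔE = 13.60 × (1/n_f² − 1/n_i²), so 1/n_f² − 1/n_i² = 0.7473.
With n_f = 1: 1/n_i² = 1/1 − 0.7473 = 0.2527, so n_i ≈ 1.99.

n_i = 2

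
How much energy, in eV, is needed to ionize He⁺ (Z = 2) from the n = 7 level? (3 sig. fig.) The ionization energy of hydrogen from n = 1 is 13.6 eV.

E_n = −13.6 Z²/n² = −54.40/n² eV for Z = 2.
E_7 = −54.40/49 = −1.11 eV, so ionization (to E = 0) requires 1.11 eV.

1.11 eV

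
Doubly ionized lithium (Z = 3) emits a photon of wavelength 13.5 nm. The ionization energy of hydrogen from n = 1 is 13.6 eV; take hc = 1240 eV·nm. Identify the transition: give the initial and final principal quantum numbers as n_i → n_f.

n_i = 2, n_f = 1

The photon energy is ΔE = hc/λ = 1240 / 13.5 = 91.85 eV.
With Z = 3, ΔE = 122.4 × (1/n_f² − 1/n_i²), so 1/n_f² − 1/n_i² = 0.7504.
Trying n_f = 1 gives 1/n_i² = 0.2496, i.e. n_i ≈ 2; this pair matches.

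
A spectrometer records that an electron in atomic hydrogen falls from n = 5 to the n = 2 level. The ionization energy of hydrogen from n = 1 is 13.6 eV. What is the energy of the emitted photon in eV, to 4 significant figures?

E_5 = −13.60/25 = −0.5440 eV and E_2 = −13.60/4 = −3.400 eV.
The photon energy is |E_5 − E_2| = 2.856 eV.

2.856 eV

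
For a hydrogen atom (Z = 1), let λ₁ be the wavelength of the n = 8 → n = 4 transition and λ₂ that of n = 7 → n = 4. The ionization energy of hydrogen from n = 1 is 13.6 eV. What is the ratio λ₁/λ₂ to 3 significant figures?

λ ∝ 1/ΔE ∝ 1/(1/n_f² − 1/n_i²), and the Z² and hc factors cancel in the ratio.
λ₁/λ₂ = (1/4² − 1/7²)/(1/4² − 1/8²) = 0.04209/0.04688 = 0.898.

0.898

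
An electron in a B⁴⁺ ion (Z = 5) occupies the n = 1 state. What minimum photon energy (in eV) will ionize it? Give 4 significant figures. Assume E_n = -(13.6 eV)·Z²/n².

340.0 eV

E_n = −13.6 Z²/n² = −340.0/n² eV for Z = 5.
E_1 = −340.0/1 = −340.0 eV, so ionization (to E = 0) requires 340.0 eV.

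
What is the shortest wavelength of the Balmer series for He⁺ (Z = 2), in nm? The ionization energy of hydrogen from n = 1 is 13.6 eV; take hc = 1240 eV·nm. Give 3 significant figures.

91.2 nm

The Balmer series has lower level n_f = 2; the series limit corresponds to n_i → ∞.
ΔE_max = 13.6 × 4 / 2² = 13.60 eV.
λ_min = 1240 / 13.60 = 91.2 nm.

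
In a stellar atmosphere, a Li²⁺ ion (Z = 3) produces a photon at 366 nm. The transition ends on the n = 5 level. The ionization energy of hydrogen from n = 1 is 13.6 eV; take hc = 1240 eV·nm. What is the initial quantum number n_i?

The photon energy is ΔE = hc/λ = 1240 / 366 = 3.388 eV.
With Z = 3, ΔE = 122.4 × (1/n_f² − 1/n_i²), so 1/n_f² − 1/n_i² = 0.02768.
With n_f = 5: 1/n_i² = 1/25 − 0.02768 = 0.01232, so n_i ≈ 9.01.

n_i = 9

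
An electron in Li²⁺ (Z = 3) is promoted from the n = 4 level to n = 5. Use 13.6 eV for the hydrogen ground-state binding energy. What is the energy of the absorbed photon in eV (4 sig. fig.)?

2.754 eV

The Bohr energies scale as Z², so for Z = 3: E_n = −122.4/n² eV.
E_5 = −122.4/25 = −4.896 eV and E_4 = −122.4/16 = −7.650 eV.
The photon energy is |E_5 − E_4| = 2.754 eV.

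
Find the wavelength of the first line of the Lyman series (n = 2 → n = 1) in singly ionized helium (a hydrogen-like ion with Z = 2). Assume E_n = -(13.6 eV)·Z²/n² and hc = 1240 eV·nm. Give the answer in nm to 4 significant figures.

30.39 nm

The Lyman series terminates on n_f = 1; the first line has n_i = 1+1 = 2.
ΔE = 54.40 × (1/1² − 1/2²) = 40.80 eV.
λ = 1240 / 40.80 = 30.39 nm.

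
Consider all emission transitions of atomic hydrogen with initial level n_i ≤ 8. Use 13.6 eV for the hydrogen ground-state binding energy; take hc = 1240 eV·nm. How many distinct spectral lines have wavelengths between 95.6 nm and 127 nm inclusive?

Enumerate all n_i → n_f pairs with 1 ≤ n_f < n_i ≤ 8 and compute λ = 1240 / [13.6·1·(1/n_f² − 1/n_i²)].
Lines falling in [95.6, 127] nm: 4→1 (97.25 nm), 3→1 (102.6 nm), 2→1 (121.6 nm).

3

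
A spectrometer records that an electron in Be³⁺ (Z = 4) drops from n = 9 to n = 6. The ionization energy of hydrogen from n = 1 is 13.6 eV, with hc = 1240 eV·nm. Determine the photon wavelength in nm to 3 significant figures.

For Z = 4 the level energies scale as Z², so the effective Rydberg energy is 13.6 × 16 = 217.6 eV.
ΔE = 217.6 × (1/6² − 1/9²) = 217.6 × 0.01543 = 3.358 eV.
λ = hc/ΔE = 1240 / 3.358 = 369 nm.

369 nm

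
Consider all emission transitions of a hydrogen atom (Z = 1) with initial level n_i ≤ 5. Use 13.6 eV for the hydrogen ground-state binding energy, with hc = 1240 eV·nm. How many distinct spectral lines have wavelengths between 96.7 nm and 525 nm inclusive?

Enumerate all n_i → n_f pairs with 1 ≤ n_f < n_i ≤ 5 and compute λ = 1240 / [13.6·1·(1/n_f² − 1/n_i²)].
Lines falling in [96.7, 525] nm: 4→1 (97.25 nm), 3→1 (102.6 nm), 2→1 (121.6 nm), 5→2 (434.2 nm), 4→2 (486.3 nm).

5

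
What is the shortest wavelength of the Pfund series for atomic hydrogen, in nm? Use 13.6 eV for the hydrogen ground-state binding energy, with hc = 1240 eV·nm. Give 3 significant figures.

2280 nm

The Pfund series has lower level n_f = 5; the series limit corresponds to n_i → ∞.
ΔE_max = 13.6 × 1 / 5² = 0.5440 eV.
λ_min = 1240 / 0.5440 = 2280 nm.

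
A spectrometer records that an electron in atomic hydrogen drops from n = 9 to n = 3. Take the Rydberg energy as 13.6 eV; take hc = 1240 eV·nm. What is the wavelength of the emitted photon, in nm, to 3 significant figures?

ΔE = 13.60 × (1/3² − 1/9²) = 13.60 × 0.09877 = 1.343 eV.
λ = hc/ΔE = 1240 / 1.343 = 923 nm.

923 nm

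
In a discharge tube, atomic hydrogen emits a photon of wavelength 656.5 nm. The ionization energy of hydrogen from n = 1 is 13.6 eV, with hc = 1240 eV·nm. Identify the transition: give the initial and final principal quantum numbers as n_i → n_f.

The photon energy is ΔE = hc/λ = 1240 / 656.5 = 1.889 eV.
With Z = 1, ΔE = 13.60 × (1/n_f² − 1/n_i²), so 1/n_f² − 1/n_i² = 0.1389.
Trying n_f = 2 gives 1/n_i² = 0.1111, i.e. n_i ≈ 3; this pair matches.

n_i = 3, n_f = 2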